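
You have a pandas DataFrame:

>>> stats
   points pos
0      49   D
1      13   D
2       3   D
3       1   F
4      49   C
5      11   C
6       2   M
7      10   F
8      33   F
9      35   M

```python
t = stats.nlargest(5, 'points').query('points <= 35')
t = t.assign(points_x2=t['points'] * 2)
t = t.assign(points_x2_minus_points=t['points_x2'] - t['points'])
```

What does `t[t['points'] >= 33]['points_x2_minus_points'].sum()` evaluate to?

take 5 rows with largest points:
   points pos
0      49   D
4      49   C
9      35   M
8      33   F
1      13   D
filter rows where points <= 35:
   points pos
9      35   M
8      33   F
1      13   D
add column points_x2 = t['points'] * 2:
   points pos  points_x2
9      35   M         70
8      33   F         66
1      13   D         26
add column points_x2_minus_points = t['points_x2'] - t['points']:
   points pos  points_x2  points_x2_minus_points
9      35   M         70                      35
8      33   F         66                      33
1      13   D         26                      13
filter rows where points >= 33:
   points pos  points_x2  points_x2_minus_points
9      35   M         70                      35
8      33   F         66                      33
Finally, sum of column 'points_x2_minus_points' = 68.

68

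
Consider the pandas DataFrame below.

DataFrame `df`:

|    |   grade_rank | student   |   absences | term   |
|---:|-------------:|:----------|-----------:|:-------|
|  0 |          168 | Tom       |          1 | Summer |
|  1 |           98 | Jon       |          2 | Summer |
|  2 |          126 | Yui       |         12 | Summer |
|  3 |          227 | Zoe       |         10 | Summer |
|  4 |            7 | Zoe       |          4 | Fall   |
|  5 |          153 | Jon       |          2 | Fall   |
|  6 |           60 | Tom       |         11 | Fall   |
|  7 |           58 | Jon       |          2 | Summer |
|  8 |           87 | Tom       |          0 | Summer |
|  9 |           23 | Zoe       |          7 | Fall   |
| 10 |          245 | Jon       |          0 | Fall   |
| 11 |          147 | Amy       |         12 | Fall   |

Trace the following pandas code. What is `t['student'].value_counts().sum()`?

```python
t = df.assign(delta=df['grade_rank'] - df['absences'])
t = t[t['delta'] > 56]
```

add column delta = df['grade_rank'] - df['absences']:
    grade_rank student  absences    term  delta
0          168     Tom         1  Summer    167
1           98     Jon         2  Summer     96
2          126     Yui        12  Summer    114
3          227     Zoe        10  Summer    217
4            7     Zoe         4    Fall      3
5          153     Jon         2    Fall    151
6           60     Tom        11    Fall     49
7           58     Jon         2  Summer     56
8           87     Tom         0  Summer     87
9           23     Zoe         7    Fall     16
10         245     Jon         0    Fall    245
11         147     Amy        12    Fall    135
filter rows where delta > 56:
    grade_rank student  absences    term  delta
0          168     Tom         1  Summer    167
1           98     Jon         2  Summer     96
2          126     Yui        12  Summer    114
3          227     Zoe        10  Summer    217
5          153     Jon         2    Fall    151
8           87     Tom         0  Summer     87
10         245     Jon         0    Fall    245
11         147     Amy        12    Fall    135
value_counts of student:
student
Jon    3
Tom    2
Yui    1
Zoe    1
Amy    1
Name: count, dtype: int64
Then the sum of the resulting series: 8

8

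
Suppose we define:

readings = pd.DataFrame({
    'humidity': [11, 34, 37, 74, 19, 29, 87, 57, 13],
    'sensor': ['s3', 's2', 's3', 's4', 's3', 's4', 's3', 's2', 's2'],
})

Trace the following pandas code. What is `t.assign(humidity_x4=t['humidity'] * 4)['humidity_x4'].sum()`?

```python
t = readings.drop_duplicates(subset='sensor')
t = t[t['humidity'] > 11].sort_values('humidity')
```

432

drop duplicate sensor (keep=first):
   humidity sensor
0        11     s3
1        34     s2
3        74     s4
filter rows where humidity > 11:
   humidity sensor
1        34     s2
3        74     s4
sort by humidity:
   humidity sensor
1        34     s2
3        74     s4
add column humidity_x4 = t['humidity'] * 4:
   humidity sensor  humidity_x4
1        34     s2          136
3        74     s4          296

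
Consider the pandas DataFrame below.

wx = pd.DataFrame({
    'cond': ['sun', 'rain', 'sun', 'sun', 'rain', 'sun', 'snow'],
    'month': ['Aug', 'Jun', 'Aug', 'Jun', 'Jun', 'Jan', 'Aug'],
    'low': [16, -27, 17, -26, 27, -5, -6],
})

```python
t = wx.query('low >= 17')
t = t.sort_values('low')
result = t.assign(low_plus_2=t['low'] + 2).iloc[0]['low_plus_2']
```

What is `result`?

19

filter rows where low >= 17:
   cond month  low
2   sun   Aug   17
4  rain   Jun   27
sort by low:
   cond month  low
2   sun   Aug   17
4  rain   Jun   27
add column low_plus_2 = t['low'] + 2:
   cond month  low  low_plus_2
2   sun   Aug   17          19
4  rain   Jun   27          29
Reading off the value at position 0, column 'low_plus_2', we get 19.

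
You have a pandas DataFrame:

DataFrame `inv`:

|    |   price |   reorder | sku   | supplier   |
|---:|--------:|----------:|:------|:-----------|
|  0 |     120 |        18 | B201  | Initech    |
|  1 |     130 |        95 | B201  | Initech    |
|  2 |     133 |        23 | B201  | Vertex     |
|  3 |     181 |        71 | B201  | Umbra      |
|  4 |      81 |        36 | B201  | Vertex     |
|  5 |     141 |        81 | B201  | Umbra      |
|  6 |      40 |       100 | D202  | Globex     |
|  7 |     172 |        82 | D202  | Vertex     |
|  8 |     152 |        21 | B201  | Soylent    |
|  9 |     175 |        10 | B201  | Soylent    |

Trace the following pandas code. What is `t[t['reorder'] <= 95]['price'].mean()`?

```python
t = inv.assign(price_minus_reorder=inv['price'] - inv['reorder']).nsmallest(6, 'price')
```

add column price_minus_reorder = inv['price'] - inv['reorder']:
   price  reorder   sku supplier  price_minus_reorder
0    120       18  B201  Initech                  102
1    130       95  B201  Initech                   35
2    133       23  B201   Vertex                  110
3    181       71  B201    Umbra                  110
4     81       36  B201   Vertex                   45
5    141       81  B201    Umbra                   60
6     40      100  D202   Globex                  -60
7    172       82  D202   Vertex                   90
8    152       21  B201  Soylent                  131
9    175       10  B201  Soylent                  165
take 6 rows with smallest price:
   price  reorder   sku supplier  price_minus_reorder
6     40      100  D202   Globex                  -60
4     81       36  B201   Vertex                   45
0    120       18  B201  Initech                  102
1    130       95  B201  Initech                   35
2    133       23  B201   Vertex                  110
5    141       81  B201    Umbra                   60
filter rows where reorder <= 95:
   price  reorder   sku supplier  price_minus_reorder
4     81       36  B201   Vertex                   45
0    120       18  B201  Initech                  102
1    130       95  B201  Initech                   35
2    133       23  B201   Vertex                  110
5    141       81  B201    Umbra                   60
mean of column 'price' → 121.0

121.0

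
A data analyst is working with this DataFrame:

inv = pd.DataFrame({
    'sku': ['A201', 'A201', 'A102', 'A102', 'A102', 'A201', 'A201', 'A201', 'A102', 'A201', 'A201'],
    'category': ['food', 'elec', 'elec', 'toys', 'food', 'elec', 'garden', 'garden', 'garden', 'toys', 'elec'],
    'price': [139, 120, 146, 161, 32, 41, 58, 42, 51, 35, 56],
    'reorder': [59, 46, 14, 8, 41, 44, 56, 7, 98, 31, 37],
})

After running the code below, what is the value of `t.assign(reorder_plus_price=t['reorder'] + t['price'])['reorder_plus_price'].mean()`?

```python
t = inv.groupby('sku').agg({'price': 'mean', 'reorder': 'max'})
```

162.321428571

group by sku: mean(price), max(reorder):
          price  reorder
sku                     
A102  97.500000       98
A201  70.142857       59
add column reorder_plus_price = t['reorder'] + t['price']:
          price  reorder  reorder_plus_price
sku                                         
A102  97.500000       98          195.500000
A201  70.142857       59          129.142857
mean of column 'reorder_plus_price' → 162.321428571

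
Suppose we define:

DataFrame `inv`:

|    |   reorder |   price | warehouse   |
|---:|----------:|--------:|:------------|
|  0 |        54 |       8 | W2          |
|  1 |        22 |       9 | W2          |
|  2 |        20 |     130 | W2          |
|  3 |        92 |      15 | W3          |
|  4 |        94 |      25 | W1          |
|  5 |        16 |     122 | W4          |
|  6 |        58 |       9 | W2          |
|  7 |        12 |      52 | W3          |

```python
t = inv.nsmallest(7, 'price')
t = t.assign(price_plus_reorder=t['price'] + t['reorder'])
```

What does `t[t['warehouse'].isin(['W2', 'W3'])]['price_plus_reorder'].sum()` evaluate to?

take 7 rows with smallest price:
   reorder  price warehouse
0       54      8        W2
1       22      9        W2
6       58      9        W2
3       92     15        W3
4       94     25        W1
7       12     52        W3
5       16    122        W4
add column price_plus_reorder = t['price'] + t['reorder']:
   reorder  price warehouse  price_plus_reorder
0       54      8        W2                  62
1       22      9        W2                  31
6       58      9        W2                  67
3       92     15        W3                 107
4       94     25        W1                 119
7       12     52        W3                  64
5       16    122        W4                 138
filter rows where warehouse in ['W2', 'W3']:
   reorder  price warehouse  price_plus_reorder
0       54      8        W2                  62
1       22      9        W2                  31
6       58      9        W2                  67
3       92     15        W3                 107
7       12     52        W3                  64
Finally, sum of column 'price_plus_reorder' = 331.

331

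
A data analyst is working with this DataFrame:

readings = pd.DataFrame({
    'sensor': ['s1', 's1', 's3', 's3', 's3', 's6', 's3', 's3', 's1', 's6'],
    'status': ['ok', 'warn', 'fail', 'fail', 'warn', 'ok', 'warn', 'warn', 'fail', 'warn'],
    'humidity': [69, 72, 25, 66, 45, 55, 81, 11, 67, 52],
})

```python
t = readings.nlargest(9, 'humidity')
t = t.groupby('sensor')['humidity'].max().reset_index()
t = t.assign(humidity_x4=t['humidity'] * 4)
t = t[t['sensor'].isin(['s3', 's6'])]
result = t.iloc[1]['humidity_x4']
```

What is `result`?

take 9 rows with largest humidity:
  sensor status  humidity
6     s3   warn        81
1     s1   warn        72
0     s1     ok        69
8     s1   fail        67
3     s3   fail        66
5     s6     ok        55
9     s6   warn        52
4     s3   warn        45
2     s3   fail        25
group by sensor, max of humidity:
sensor
s1    72
s3    81
s6    55
Name: humidity, dtype: int64
reset_index():
  sensor  humidity
0     s1        72
1     s3        81
2     s6        55
add column humidity_x4 = t['humidity'] * 4:
  sensor  humidity  humidity_x4
0     s1        72          288
1     s3        81          324
2     s6        55          220
filter rows where sensor in ['s3', 's6']:
  sensor  humidity  humidity_x4
1     s3        81          324
2     s6        55          220
The value at position 1, column 'humidity_x4' is 220.

220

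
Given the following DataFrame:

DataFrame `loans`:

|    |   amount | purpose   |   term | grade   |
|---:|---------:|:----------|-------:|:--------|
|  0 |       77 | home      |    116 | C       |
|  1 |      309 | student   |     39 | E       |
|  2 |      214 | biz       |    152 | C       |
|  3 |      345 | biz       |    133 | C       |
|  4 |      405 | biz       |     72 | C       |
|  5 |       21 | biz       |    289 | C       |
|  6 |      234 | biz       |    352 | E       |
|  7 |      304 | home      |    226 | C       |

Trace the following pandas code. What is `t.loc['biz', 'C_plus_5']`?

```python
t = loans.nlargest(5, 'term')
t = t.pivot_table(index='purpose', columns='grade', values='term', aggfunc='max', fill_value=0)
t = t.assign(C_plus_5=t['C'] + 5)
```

294

take 5 rows with largest term:
   amount purpose  term grade
6     234     biz   352     E
5      21     biz   289     C
7     304    home   226     C
2     214     biz   152     C
3     345     biz   133     C
pivot: rows=purpose, cols=grade, max(term):
grade      C    E
purpose          
biz      289  352
home     226    0
add column C_plus_5 = t['C'] + 5:
grade      C    E  C_plus_5
purpose                    
biz      289  352       294
home     226    0       231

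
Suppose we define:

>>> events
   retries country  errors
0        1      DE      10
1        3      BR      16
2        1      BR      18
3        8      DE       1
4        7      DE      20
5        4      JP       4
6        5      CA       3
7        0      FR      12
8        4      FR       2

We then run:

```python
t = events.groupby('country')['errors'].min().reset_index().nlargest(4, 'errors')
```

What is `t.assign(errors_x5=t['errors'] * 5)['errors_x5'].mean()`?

group by country, min of errors:
country
BR    16
CA     3
DE     1
FR     2
JP     4
Name: errors, dtype: int64
reset_index():
  country  errors
0      BR      16
1      CA       3
2      DE       1
3      FR       2
4      JP       4
take 4 rows with largest errors:
  country  errors
0      BR      16
4      JP       4
1      CA       3
3      FR       2
add column errors_x5 = t['errors'] * 5:
  country  errors  errors_x5
0      BR      16         80
4      JP       4         20
1      CA       3         15
3      FR       2         10
Hence 31.25.

31.25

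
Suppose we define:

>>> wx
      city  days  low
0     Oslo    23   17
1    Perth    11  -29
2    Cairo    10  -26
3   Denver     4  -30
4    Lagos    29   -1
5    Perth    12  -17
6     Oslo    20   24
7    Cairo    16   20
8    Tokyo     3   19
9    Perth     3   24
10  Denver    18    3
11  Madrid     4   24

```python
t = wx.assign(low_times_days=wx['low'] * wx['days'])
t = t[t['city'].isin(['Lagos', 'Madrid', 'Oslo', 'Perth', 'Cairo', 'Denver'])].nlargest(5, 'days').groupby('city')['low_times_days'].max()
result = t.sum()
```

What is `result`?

825

add column low_times_days = wx['low'] * wx['days']:
      city  days  low  low_times_days
0     Oslo    23   17             391
1    Perth    11  -29            -319
2    Cairo    10  -26            -260
3   Denver     4  -30            -120
4    Lagos    29   -1             -29
5    Perth    12  -17            -204
6     Oslo    20   24             480
7    Cairo    16   20             320
8    Tokyo     3   19              57
9    Perth     3   24              72
10  Denver    18    3              54
11  Madrid     4   24              96
filter rows where city in ['Lagos', 'Madrid', 'Oslo', 'Perth', 'Cairo', 'Denver']:
      city  days  low  low_times_days
0     Oslo    23   17             391
1    Perth    11  -29            -319
2    Cairo    10  -26            -260
3   Denver     4  -30            -120
4    Lagos    29   -1             -29
5    Perth    12  -17            -204
6     Oslo    20   24             480
7    Cairo    16   20             320
9    Perth     3   24              72
10  Denver    18    3              54
11  Madrid     4   24              96
take 5 rows with largest days:
      city  days  low  low_times_days
4    Lagos    29   -1             -29
0     Oslo    23   17             391
6     Oslo    20   24             480
10  Denver    18    3              54
7    Cairo    16   20             320
group by city, max of low_times_days:
city
Cairo     320
Denver     54
Lagos     -29
Oslo      480
Name: low_times_days, dtype: int64
sum of the resulting series → 825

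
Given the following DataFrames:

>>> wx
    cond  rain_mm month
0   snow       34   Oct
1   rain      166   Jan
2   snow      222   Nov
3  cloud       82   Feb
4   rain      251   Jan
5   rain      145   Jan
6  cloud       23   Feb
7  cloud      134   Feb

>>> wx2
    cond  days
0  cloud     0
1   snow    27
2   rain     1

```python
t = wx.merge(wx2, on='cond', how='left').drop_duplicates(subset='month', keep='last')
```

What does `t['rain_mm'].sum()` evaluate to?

merge on 'cond' (how='left') → 8 rows:
    cond  rain_mm month  days
0   snow       34   Oct    27
1   rain      166   Jan     1
2   snow      222   Nov    27
3  cloud       82   Feb     0
4   rain      251   Jan     1
5   rain      145   Jan     1
6  cloud       23   Feb     0
7  cloud      134   Feb     0
drop duplicate month (keep=last):
    cond  rain_mm month  days
0   snow       34   Oct    27
2   snow      222   Nov    27
5   rain      145   Jan     1
7  cloud      134   Feb     0
sum of column 'rain_mm' → 535

535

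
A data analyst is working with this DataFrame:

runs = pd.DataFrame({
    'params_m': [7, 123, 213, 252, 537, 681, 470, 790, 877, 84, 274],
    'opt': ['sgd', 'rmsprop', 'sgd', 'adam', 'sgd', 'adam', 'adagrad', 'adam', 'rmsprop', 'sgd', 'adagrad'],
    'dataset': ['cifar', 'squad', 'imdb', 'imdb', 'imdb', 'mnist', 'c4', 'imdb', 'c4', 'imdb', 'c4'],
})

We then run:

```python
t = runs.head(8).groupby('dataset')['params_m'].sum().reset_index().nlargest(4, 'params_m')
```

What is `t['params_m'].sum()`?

take first 8 rows:
   params_m      opt dataset
0         7      sgd   cifar
1       123  rmsprop   squad
2       213      sgd    imdb
3       252     adam    imdb
4       537      sgd    imdb
5       681     adam   mnist
6       470  adagrad      c4
7       790     adam    imdb
group by dataset, sum of params_m:
dataset
c4        470
cifar       7
imdb     1792
mnist     681
squad     123
Name: params_m, dtype: int64
reset_index():
  dataset  params_m
0      c4       470
1   cifar         7
2    imdb      1792
3   mnist       681
4   squad       123
take 4 rows with largest params_m:
  dataset  params_m
2    imdb      1792
3   mnist       681
0      c4       470
4   squad       123
Reading off the sum of column 'params_m', we get 3066.

3066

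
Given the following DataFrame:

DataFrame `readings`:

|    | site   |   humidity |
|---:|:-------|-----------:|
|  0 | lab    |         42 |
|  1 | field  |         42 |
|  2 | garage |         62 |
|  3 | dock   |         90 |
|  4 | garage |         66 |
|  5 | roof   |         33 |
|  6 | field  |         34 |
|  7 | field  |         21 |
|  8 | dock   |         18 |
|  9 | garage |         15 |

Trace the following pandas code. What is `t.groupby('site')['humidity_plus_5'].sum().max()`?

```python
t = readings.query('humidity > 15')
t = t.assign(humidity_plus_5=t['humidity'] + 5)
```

138

filter rows where humidity > 15:
     site  humidity
0     lab        42
1   field        42
2  garage        62
3    dock        90
4  garage        66
5    roof        33
6   field        34
7   field        21
8    dock        18
add column humidity_plus_5 = t['humidity'] + 5:
     site  humidity  humidity_plus_5
0     lab        42               47
1   field        42               47
2  garage        62               67
3    dock        90               95
4  garage        66               71
5    roof        33               38
6   field        34               39
7   field        21               26
8    dock        18               23
group by site, sum of humidity_plus_5:
site
dock      118
field     112
garage    138
lab        47
roof       38
Name: humidity_plus_5, dtype: int64
max of the resulting series → 138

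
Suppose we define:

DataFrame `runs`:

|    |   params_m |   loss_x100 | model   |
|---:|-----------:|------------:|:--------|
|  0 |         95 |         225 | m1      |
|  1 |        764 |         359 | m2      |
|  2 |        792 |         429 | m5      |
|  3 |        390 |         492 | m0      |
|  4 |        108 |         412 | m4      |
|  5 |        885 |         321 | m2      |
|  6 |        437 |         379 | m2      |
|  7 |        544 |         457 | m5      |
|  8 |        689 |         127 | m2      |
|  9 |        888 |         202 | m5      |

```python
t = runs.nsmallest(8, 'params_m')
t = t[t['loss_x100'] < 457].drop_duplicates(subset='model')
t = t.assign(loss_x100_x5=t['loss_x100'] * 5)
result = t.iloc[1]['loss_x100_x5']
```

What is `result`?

take 8 rows with smallest params_m:
   params_m  loss_x100 model
0        95        225    m1
4       108        412    m4
3       390        492    m0
6       437        379    m2
7       544        457    m5
8       689        127    m2
1       764        359    m2
2       792        429    m5
filter rows where loss_x100 < 457:
   params_m  loss_x100 model
0        95        225    m1
4       108        412    m4
6       437        379    m2
8       689        127    m2
1       764        359    m2
2       792        429    m5
drop duplicate model (keep=first):
   params_m  loss_x100 model
0        95        225    m1
4       108        412    m4
6       437        379    m2
2       792        429    m5
add column loss_x100_x5 = t['loss_x100'] * 5:
   params_m  loss_x100 model  loss_x100_x5
0        95        225    m1          1125
4       108        412    m4          2060
6       437        379    m2          1895
2       792        429    m5          2145

2060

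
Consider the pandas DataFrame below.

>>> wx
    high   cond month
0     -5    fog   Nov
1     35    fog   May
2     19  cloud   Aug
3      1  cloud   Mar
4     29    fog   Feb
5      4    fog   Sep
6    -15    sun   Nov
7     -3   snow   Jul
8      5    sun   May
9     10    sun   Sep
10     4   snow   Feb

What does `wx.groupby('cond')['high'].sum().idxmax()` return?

fog

group by cond, sum of high:
cond
cloud    20
fog      63
snow      1
sun       0
Name: high, dtype: int64
Then the label with the largest value: fog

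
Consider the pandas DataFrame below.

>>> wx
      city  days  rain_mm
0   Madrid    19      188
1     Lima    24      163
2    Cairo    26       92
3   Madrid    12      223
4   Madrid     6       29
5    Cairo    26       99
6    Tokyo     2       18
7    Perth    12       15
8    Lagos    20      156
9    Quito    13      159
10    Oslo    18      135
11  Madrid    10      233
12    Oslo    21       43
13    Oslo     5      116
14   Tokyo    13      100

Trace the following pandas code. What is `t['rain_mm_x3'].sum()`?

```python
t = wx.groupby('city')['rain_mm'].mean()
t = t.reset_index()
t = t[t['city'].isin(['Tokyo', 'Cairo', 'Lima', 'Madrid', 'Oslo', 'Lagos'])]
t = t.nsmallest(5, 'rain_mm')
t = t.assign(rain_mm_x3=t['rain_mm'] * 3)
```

group by city, mean of rain_mm:
city
Cairo      95.50
Lagos     156.00
Lima      163.00
Madrid    168.25
Oslo       98.00
Perth      15.00
Quito     159.00
Tokyo      59.00
Name: rain_mm, dtype: float64
reset_index():
     city  rain_mm
0   Cairo    95.50
1   Lagos   156.00
2    Lima   163.00
3  Madrid   168.25
4    Oslo    98.00
5   Perth    15.00
6   Quito   159.00
7   Tokyo    59.00
filter rows where city in ['Tokyo', 'Cairo', 'Lima', 'Madrid', 'Oslo', 'Lagos']:
     city  rain_mm
0   Cairo    95.50
1   Lagos   156.00
2    Lima   163.00
3  Madrid   168.25
4    Oslo    98.00
7   Tokyo    59.00
take 5 rows with smallest rain_mm:
    city  rain_mm
7  Tokyo     59.0
0  Cairo     95.5
4   Oslo     98.0
1  Lagos    156.0
2   Lima    163.0
add column rain_mm_x3 = t['rain_mm'] * 3:
    city  rain_mm  rain_mm_x3
7  Tokyo     59.0       177.0
0  Cairo     95.5       286.5
4   Oslo     98.0       294.0
1  Lagos    156.0       468.0
2   Lima    163.0       489.0
Reading off the sum of column 'rain_mm_x3', we get 1714.5.

1714.5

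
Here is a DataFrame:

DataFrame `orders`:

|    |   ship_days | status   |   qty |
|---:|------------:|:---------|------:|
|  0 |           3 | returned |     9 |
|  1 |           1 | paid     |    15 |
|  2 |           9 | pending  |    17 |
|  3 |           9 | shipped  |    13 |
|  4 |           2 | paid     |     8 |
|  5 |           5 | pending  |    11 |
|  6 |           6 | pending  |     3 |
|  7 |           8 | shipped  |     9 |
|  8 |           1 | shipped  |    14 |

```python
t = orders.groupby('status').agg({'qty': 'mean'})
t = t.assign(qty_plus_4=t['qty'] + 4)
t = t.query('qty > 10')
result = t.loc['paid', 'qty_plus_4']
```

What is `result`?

group by status, mean of qty:
                qty
status             
paid      11.500000
pending   10.333333
returned   9.000000
shipped   12.000000
add column qty_plus_4 = t['qty'] + 4:
                qty  qty_plus_4
status                         
paid      11.500000   15.500000
pending   10.333333   14.333333
returned   9.000000   13.000000
shipped   12.000000   16.000000
filter rows where qty > 10:
               qty  qty_plus_4
status                        
paid     11.500000   15.500000
pending  10.333333   14.333333
shipped  12.000000   16.000000

15.5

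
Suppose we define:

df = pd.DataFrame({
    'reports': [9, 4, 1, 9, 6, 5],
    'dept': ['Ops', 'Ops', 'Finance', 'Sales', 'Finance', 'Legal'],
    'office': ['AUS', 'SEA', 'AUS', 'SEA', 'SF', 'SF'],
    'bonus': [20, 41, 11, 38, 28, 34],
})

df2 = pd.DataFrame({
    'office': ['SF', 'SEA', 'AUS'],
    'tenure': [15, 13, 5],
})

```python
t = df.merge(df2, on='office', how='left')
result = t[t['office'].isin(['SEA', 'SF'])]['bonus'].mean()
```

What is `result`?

merge on 'office' (how='left') → 6 rows:
   reports     dept office  bonus  tenure
0        9      Ops    AUS     20       5
1        4      Ops    SEA     41      13
2        1  Finance    AUS     11       5
3        9    Sales    SEA     38      13
4        6  Finance     SF     28      15
5        5    Legal     SF     34      15
filter rows where office in ['SEA', 'SF']:
   reports     dept office  bonus  tenure
1        4      Ops    SEA     41      13
3        9    Sales    SEA     38      13
4        6  Finance     SF     28      15
5        5    Legal     SF     34      15

35.25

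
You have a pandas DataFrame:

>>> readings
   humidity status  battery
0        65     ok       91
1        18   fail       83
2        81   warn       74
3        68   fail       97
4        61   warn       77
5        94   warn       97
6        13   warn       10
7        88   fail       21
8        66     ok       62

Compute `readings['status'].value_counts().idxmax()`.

warn

value_counts of status:
status
warn    4
fail    3
ok      2
Name: count, dtype: int64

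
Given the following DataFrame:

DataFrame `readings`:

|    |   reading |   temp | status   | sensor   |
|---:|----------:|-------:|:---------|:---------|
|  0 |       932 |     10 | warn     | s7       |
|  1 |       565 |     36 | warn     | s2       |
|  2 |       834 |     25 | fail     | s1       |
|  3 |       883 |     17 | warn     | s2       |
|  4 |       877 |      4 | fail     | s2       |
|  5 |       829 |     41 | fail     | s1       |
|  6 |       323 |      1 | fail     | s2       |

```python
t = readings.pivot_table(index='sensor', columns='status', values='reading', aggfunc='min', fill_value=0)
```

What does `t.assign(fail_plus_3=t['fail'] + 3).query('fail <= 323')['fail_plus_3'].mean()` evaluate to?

164.5

pivot: rows=sensor, cols=status, min(reading):
status  fail  warn
sensor            
s1       829     0
s2       323   565
s7         0   932
add column fail_plus_3 = t['fail'] + 3:
status  fail  warn  fail_plus_3
sensor                         
s1       829     0          832
s2       323   565          326
s7         0   932            3
filter rows where fail <= 323:
status  fail  warn  fail_plus_3
sensor                         
s2       323   565          326
s7         0   932            3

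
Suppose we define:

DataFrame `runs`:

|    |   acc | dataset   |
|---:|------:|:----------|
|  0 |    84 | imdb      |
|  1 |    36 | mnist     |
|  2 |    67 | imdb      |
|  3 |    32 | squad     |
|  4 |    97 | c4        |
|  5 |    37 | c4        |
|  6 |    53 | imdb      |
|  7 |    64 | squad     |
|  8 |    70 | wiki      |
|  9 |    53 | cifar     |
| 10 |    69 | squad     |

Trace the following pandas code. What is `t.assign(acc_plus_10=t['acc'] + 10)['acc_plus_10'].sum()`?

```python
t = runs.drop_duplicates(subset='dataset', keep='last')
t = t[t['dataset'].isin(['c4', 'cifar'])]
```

drop duplicate dataset (keep=last):
    acc dataset
1    36   mnist
5    37      c4
6    53    imdb
8    70    wiki
9    53   cifar
10   69   squad
filter rows where dataset in ['c4', 'cifar']:
   acc dataset
5   37      c4
9   53   cifar
add column acc_plus_10 = t['acc'] + 10:
   acc dataset  acc_plus_10
5   37      c4           47
9   53   cifar           63

110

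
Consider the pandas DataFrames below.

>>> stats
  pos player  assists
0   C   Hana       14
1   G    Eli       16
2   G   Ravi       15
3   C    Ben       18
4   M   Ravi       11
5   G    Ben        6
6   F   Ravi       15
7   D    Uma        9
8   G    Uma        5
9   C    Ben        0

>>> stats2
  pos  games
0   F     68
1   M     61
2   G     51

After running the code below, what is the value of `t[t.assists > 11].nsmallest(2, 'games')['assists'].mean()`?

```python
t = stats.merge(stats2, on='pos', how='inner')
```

merge on 'pos' (how='inner') → 6 rows:
  pos player  assists  games
0   G    Eli       16     51
1   G   Ravi       15     51
2   M   Ravi       11     61
3   G    Ben        6     51
4   F   Ravi       15     68
5   G    Uma        5     51
filter rows where assists > 11:
  pos player  assists  games
0   G    Eli       16     51
1   G   Ravi       15     51
4   F   Ravi       15     68
take 2 rows with smallest games:
  pos player  assists  games
0   G    Eli       16     51
1   G   Ravi       15     51
Finally, mean of column 'assists' = 15.5.

15.5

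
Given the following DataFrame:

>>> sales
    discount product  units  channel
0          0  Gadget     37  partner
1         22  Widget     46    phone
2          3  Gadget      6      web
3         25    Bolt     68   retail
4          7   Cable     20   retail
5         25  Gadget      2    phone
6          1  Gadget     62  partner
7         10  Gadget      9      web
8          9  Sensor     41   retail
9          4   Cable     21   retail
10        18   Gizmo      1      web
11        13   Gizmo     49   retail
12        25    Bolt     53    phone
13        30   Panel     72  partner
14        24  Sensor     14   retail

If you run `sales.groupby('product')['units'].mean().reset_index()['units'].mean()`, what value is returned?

39.2428571429

group by product, mean of units:
product
Bolt      60.5
Cable     20.5
Gadget    23.2
Gizmo     25.0
Panel     72.0
Sensor    27.5
Widget    46.0
Name: units, dtype: float64
reset_index():
  product  units
0    Bolt   60.5
1   Cable   20.5
2  Gadget   23.2
3   Gizmo   25.0
4   Panel   72.0
5  Sensor   27.5
6  Widget   46.0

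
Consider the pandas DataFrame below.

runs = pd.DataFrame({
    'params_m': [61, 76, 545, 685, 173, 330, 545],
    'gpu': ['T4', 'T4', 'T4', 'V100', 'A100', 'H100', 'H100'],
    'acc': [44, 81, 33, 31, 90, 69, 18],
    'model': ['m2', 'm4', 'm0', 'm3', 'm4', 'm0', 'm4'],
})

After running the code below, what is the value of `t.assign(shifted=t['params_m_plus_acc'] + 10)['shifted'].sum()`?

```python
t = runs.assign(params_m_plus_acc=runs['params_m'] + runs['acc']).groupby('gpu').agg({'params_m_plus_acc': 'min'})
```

1523

add column params_m_plus_acc = runs['params_m'] + runs['acc']:
   params_m   gpu  acc model  params_m_plus_acc
0        61    T4   44    m2                105
1        76    T4   81    m4                157
2       545    T4   33    m0                578
3       685  V100   31    m3                716
4       173  A100   90    m4                263
5       330  H100   69    m0                399
6       545  H100   18    m4                563
group by gpu, min of params_m_plus_acc:
      params_m_plus_acc
gpu                    
A100                263
H100                399
T4                  105
V100                716
add column shifted = t['params_m_plus_acc'] + 10:
      params_m_plus_acc  shifted
gpu                             
A100                263      273
H100                399      409
T4                  105      115
V100                716      726
Hence 1523.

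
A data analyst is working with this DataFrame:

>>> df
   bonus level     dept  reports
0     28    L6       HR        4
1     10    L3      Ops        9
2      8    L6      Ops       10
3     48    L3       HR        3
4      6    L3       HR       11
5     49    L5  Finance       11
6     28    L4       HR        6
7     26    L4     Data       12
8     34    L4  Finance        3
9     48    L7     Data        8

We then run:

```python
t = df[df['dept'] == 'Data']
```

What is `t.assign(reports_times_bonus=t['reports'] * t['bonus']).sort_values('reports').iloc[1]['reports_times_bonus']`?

filter rows where dept == 'Data':
   bonus level  dept  reports
7     26    L4  Data       12
9     48    L7  Data        8
add column reports_times_bonus = t['reports'] * t['bonus']:
   bonus level  dept  reports  reports_times_bonus
7     26    L4  Data       12                  312
9     48    L7  Data        8                  384
sort by reports:
   bonus level  dept  reports  reports_times_bonus
9     48    L7  Data        8                  384
7     26    L4  Data       12                  312

312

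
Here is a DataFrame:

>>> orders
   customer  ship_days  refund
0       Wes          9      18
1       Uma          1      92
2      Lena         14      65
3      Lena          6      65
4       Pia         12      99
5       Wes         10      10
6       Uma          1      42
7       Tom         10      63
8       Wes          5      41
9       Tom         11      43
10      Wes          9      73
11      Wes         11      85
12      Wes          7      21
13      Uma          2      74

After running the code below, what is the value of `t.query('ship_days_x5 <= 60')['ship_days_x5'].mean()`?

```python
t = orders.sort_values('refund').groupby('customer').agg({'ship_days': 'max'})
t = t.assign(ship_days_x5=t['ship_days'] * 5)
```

sort by refund:
   customer  ship_days  refund
5       Wes         10      10
0       Wes          9      18
12      Wes          7      21
8       Wes          5      41
6       Uma          1      42
9       Tom         11      43
7       Tom         10      63
2      Lena         14      65
3      Lena          6      65
10      Wes          9      73
13      Uma          2      74
11      Wes         11      85
1       Uma          1      92
4       Pia         12      99
group by customer, max of ship_days:
          ship_days
customer           
Lena             14
Pia              12
Tom              11
Uma               2
Wes              11
add column ship_days_x5 = t['ship_days'] * 5:
          ship_days  ship_days_x5
customer                         
Lena             14            70
Pia              12            60
Tom              11            55
Uma               2            10
Wes              11            55
filter rows where ship_days_x5 <= 60:
          ship_days  ship_days_x5
customer                         
Pia              12            60
Tom              11            55
Uma               2            10
Wes              11            55

45.0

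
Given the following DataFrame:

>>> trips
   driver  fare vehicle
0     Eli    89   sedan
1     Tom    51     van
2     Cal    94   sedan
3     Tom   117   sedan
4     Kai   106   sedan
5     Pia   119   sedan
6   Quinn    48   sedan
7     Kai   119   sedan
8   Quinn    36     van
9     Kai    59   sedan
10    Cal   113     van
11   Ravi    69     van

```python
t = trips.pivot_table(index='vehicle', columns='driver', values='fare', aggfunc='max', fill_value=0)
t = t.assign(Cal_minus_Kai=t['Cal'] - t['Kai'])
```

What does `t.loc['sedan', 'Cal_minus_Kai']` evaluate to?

-25

pivot: rows=vehicle, cols=driver, max(fare):
driver   Cal  Eli  Kai  Pia  Quinn  Ravi  Tom
vehicle                                      
sedan     94   89  119  119     48     0  117
van      113    0    0    0     36    69   51
add column Cal_minus_Kai = t['Cal'] - t['Kai']:
driver   Cal  Eli  Kai  Pia  Quinn  Ravi  Tom  Cal_minus_Kai
vehicle                                                     
sedan     94   89  119  119     48     0  117            -25
van      113    0    0    0     36    69   51            113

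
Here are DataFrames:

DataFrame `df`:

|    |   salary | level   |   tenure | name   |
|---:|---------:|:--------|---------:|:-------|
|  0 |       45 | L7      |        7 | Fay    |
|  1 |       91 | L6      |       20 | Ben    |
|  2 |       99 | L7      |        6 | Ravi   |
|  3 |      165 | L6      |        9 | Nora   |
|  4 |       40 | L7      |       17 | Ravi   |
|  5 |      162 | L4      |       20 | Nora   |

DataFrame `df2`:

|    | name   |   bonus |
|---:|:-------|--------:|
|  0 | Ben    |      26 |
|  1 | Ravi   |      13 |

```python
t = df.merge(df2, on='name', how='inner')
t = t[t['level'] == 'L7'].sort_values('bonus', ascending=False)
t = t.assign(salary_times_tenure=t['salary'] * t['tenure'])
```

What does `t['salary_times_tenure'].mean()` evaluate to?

637.0

merge on 'name' (how='inner') → 3 rows:
   salary level  tenure  name  bonus
0      91    L6      20   Ben     26
1      99    L7       6  Ravi     13
2      40    L7      17  Ravi     13
filter rows where level == 'L7':
   salary level  tenure  name  bonus
1      99    L7       6  Ravi     13
2      40    L7      17  Ravi     13
sort by bonus descending:
   salary level  tenure  name  bonus
1      99    L7       6  Ravi     13
2      40    L7      17  Ravi     13
add column salary_times_tenure = t['salary'] * t['tenure']:
   salary level  tenure  name  bonus  salary_times_tenure
1      99    L7       6  Ravi     13                  594
2      40    L7      17  Ravi     13                  680
Then the mean of column 'salary_times_tenure': 637.0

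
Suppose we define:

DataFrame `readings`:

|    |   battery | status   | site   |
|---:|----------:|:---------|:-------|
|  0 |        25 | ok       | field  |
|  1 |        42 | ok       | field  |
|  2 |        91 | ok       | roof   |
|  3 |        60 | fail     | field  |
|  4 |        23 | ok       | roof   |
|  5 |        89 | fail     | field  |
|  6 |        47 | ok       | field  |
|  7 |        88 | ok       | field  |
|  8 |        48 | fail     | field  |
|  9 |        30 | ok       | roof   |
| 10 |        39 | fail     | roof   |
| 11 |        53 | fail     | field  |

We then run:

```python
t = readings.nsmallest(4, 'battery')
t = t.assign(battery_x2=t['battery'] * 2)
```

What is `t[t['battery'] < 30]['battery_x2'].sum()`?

take 4 rows with smallest battery:
    battery status   site
4        23     ok   roof
0        25     ok  field
9        30     ok   roof
10       39   fail   roof
add column battery_x2 = t['battery'] * 2:
    battery status   site  battery_x2
4        23     ok   roof          46
0        25     ok  field          50
9        30     ok   roof          60
10       39   fail   roof          78
filter rows where battery < 30:
   battery status   site  battery_x2
4       23     ok   roof          46
0       25     ok  field          50
Taking the sum of column 'battery_x2' gives 96.

96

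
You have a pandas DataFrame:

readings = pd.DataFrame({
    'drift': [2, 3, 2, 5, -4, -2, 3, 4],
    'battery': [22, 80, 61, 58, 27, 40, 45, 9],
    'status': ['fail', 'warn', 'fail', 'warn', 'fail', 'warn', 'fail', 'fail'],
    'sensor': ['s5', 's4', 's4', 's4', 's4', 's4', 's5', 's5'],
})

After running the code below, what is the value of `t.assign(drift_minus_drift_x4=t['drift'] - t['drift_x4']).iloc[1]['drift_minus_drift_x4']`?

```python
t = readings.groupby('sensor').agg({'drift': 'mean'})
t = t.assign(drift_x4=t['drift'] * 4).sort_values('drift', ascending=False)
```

group by sensor, mean of drift:
        drift
sensor       
s4        0.8
s5        3.0
add column drift_x4 = t['drift'] * 4:
        drift  drift_x4
sensor                 
s4        0.8       3.2
s5        3.0      12.0
sort by drift descending:
        drift  drift_x4
sensor                 
s5        3.0      12.0
s4        0.8       3.2
add column drift_minus_drift_x4 = t['drift'] - t['drift_x4']:
        drift  drift_x4  drift_minus_drift_x4
sensor                                       
s5        3.0      12.0                  -9.0
s4        0.8       3.2                  -2.4
Taking the value at position 1, column 'drift_minus_drift_x4' gives -2.4.

-2.4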